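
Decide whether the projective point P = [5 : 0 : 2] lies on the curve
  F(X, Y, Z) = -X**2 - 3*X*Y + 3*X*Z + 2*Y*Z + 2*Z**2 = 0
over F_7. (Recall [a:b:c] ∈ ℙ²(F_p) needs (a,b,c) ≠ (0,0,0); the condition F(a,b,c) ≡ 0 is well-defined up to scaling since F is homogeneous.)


F(5,0,2) ≡ 6 (mod 7); P is NOT on the curve.

Evaluate F(5, 0, 2) term-by-term (mod 7).
  -X**2 ↦ -1·25·1·1 = -25
  -3*X*Y ↦ -3·5·0·1 = 0
  3*X*Z ↦ 3·5·1·2 = 30
  2*Y*Z ↦ 2·1·0·2 = 0
  2*Z**2 ↦ 2·1·1·4 = 8
Sum: F(5, 0, 2) = (-25) + (0) + (30) + (0) + (8) = 13.
Reducing mod 7: 13 ≡ 6 (mod 7).
Since F(a, b, c) ≡ 6 ≠ 0 (mod 7), P does NOT lie on the curve.


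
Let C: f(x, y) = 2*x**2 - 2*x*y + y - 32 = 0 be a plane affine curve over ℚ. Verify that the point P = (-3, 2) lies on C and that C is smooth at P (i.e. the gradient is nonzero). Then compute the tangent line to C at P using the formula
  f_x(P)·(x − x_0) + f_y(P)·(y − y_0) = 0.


Tangent line at P: -16*x + 7*y - 62 = 0.

Step 1: f(-3, 2) = 0, so P lies on C.
Step 2: partial derivatives
  f_x(x, y) = 4*x - 2*y, f_y(x, y) = 1 - 2*x.
  f_x(P) = -16, f_y(P) = 7 (gradient nonzero, so P is smooth).
Step 3: tangent line at P: -16·(x − -3) + 7·(y − 2) = 0.
Expanding: -16*x + 7*y - 62 = 0.


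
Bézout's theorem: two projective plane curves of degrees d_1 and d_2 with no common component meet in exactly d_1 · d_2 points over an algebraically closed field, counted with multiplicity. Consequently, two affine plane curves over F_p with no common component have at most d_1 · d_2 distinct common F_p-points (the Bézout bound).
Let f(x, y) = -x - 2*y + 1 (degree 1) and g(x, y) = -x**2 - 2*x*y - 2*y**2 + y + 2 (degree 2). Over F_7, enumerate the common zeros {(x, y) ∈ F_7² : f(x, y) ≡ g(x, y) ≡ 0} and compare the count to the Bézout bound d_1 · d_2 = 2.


Common zeros: ∅; count = 0; Bézout bound = 2.

deg(f) = 1, deg(g) = 2, so Bézout bound = 2.
Scan x ∈ F_7. For each x, list the y ∈ F_7 with f(x, y) ≡ 0 and those with g(x, y) ≡ 0 (mod 7); the common zeros in that column are the intersection.
  x = 0: f ≡ 0 at y ∈ {4}; g ≡ 0 at y ∈ ∅; common: ∅.
  x = 1: f ≡ 0 at y ∈ {0}; g ≡ 0 at y ∈ {4, 6}; common: ∅.
  x = 2: f ≡ 0 at y ∈ {3}; g ≡ 0 at y ∈ {1}; common: ∅.
  x = 3: f ≡ 0 at y ∈ {6}; g ≡ 0 at y ∈ {0, 1}; common: ∅.
  x = 4: f ≡ 0 at y ∈ {2}; g ≡ 0 at y ∈ {0}; common: ∅.
  x = 5: f ≡ 0 at y ∈ {5}; g ≡ 0 at y ∈ {2, 4}; common: ∅.
  x = 6: f ≡ 0 at y ∈ {1}; g ≡ 0 at y ∈ ∅; common: ∅.
Collecting: common zeros = ∅, so the count is 0.
Comparison with the Bézout bound: 0 ≤ 2 = deg(f)·deg(g), as expected for curves with no common component (the affine F_7-count falls short of the bound because intersections may lie at infinity, over extension fields, or carry multiplicity).


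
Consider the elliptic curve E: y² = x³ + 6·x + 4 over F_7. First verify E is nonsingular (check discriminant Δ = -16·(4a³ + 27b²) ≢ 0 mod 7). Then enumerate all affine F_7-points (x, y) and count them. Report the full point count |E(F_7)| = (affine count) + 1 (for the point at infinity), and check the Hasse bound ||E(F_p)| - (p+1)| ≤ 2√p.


Affine points = {(0, 2), (0, 5), (1, 2), (1, 5), (3, 0), (4, 1), (4, 6), (6, 2), (6, 5)}; affine count = 9; |E(F_7)| = 10.

Discriminant check: Δ ∝ 4a³ + 27b² = 4·6³ + 27·4² = 4·216 + 27·16 ≡ 1 (mod 7). Nonzero ⇒ E is nonsingular.
For each x ∈ F_7, compute rhs = x³ + 6·x + 4 mod 7, then count y ∈ F_7 with y² ≡ rhs.
  x = 0: rhs = 4, matching y values: 2, 5 (2 points).
  x = 1: rhs = 4, matching y values: 2, 5 (2 points).
  x = 2: rhs = 3, matching y values: none (0 points).
  x = 3: rhs = 0, matching y values: 0 (1 points).
  x = 4: rhs = 1, matching y values: 1, 6 (2 points).
  x = 5: rhs = 5, matching y values: none (0 points).
  x = 6: rhs = 4, matching y values: 2, 5 (2 points).
Total affine count: 9.
Full point count |E(F_7)| = 9 + 1 = 10.
Hasse bound: |10 − (7+1)| = |2| = 2 ≤ 2√7 ≈ 5.2915 ✓.


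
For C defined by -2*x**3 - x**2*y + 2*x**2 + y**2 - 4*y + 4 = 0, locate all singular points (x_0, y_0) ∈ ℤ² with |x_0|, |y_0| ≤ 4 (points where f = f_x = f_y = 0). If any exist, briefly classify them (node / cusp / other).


Singular points: {(0, 2)}; classification: cusp.

Compute partial derivatives:
  f_x = -6*x**2 - 2*x*y + 4*x.
  f_y = -x**2 + 2*y - 4.
Scan x_0 ∈ {−4, ..., 4}. For each x_0, f_y(x_0, y) is a polynomial in y; find its integer roots y ∈ {−4, ..., 4}, then test f_x and f at those candidates.
  x = -4: f_y(-4, y) = 2*y - 20; no integer root y with |y| ≤ 4.
  x = -3: f_y(-3, y) = 2*y - 13; no integer root y with |y| ≤ 4.
  x = -2: f_y(-2, y) = 2*y - 8; vanishes at y ∈ {4}. (-2, 4): f_x = -16 ≠ 0.
  x = -1: f_y(-1, y) = 2*y - 5; no integer root y with |y| ≤ 4.
  x = 0: f_y(0, y) = 2*y - 4; vanishes at y ∈ {2}. (0, 2): f_x = 0, f = 0 — SINGULAR.
  x = 1: f_y(1, y) = 2*y - 5; no integer root y with |y| ≤ 4.
  x = 2: f_y(2, y) = 2*y - 8; vanishes at y ∈ {4}. (2, 4): f_x = -32 ≠ 0.
  x = 3: f_y(3, y) = 2*y - 13; no integer root y with |y| ≤ 4.
  x = 4: f_y(4, y) = 2*y - 20; no integer root y with |y| ≤ 4.
Only singular point on the grid: (0, 2).
Classify: substitute x = 0 + u, y = 2 + v and expand: f = -2*u**3 - u**2*v + v**2.
No constant or linear terms (consistent with a singular point). Quadratic part: v**2. Cubic part: -2*u**3 - u**2*v.
The quadratic part v**2 is a perfect square, so there is a single (double) tangent line v = 0, i.e. y = 2. Restricting the cubic part to that line (v = 0) leaves -2*u**3 ≠ 0, so f is not divisible by v and the branch is v² ≈ 2*u**3 to lowest order — this is a cusp.
Classification: cusp.


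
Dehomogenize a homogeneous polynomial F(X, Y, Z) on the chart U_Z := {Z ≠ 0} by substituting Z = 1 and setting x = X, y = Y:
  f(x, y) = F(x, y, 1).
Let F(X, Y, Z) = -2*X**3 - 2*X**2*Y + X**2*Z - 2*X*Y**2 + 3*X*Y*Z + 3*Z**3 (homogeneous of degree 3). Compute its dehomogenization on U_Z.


f(x, y) = -2*x**3 - 2*x**2*y + x**2 - 2*x*y**2 + 3*x*y + 3

On U_Z we set Z = 1. Each monomial c·X^i·Y^j·Z^k in F becomes c·x^i·y^j·1^k = c·x^i·y^j.
Substituting Z = 1: F(X, Y, 1) = -2*x**3 - 2*x**2*y + x**2 - 2*x*y**2 + 3*x*y + 3.
Note: deg(f) ≤ deg(F) = 3; strict inequality happens when F is divisible by Z (lost terms).


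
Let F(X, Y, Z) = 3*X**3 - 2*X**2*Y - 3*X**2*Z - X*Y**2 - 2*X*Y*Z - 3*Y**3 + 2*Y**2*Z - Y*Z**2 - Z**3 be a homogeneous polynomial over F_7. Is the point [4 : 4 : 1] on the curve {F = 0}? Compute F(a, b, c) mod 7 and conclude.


F(4,4,1) ≡ 0 (mod 7); P is on the curve.

Evaluate F(4, 4, 1) term-by-term (mod 7).
  3*X**3 ↦ 3·64·1·1 = 192
  -2*X**2*Y ↦ -2·16·4·1 = -128
  -3*X**2*Z ↦ -3·16·1·1 = -48
  -X*Y**2 ↦ -1·4·16·1 = -64
  -2*X*Y*Z ↦ -2·4·4·1 = -32
  -3*Y**3 ↦ -3·1·64·1 = -192
  2*Y**2*Z ↦ 2·1·16·1 = 32
  -Y*Z**2 ↦ -1·1·4·1 = -4
  -Z**3 ↦ -1·1·1·1 = -1
Sum: F(4, 4, 1) = (192) + (-128) + (-48) + (-64) + (-32) + (-192) + (32) + (-4) + (-1) = -245.
Reducing mod 7: -245 ≡ 0 (mod 7).
Since F(a, b, c) ≡ 0 (mod 7), P lies on the curve.


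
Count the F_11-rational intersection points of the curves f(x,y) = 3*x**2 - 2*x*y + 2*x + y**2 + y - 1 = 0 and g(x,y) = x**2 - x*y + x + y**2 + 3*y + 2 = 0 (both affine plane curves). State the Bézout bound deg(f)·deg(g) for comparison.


Common zeros: {(4, 0)}; count = 1; Bézout bound = 4.

deg(f) = 2, deg(g) = 2, so Bézout bound = 4.
Scan x ∈ F_11. For each x, list the y ∈ F_11 with f(x, y) ≡ 0 and those with g(x, y) ≡ 0 (mod 11); the common zeros in that column are the intersection.
  x = 0: f ≡ 0 at y ∈ {3, 7}; g ≡ 0 at y ∈ {9, 10}; common: ∅.
  x = 1: f ≡ 0 at y ∈ ∅; g ≡ 0 at y ∈ ∅; common: ∅.
  x = 2: f ≡ 0 at y ∈ {6, 8}; g ≡ 0 at y ∈ ∅; common: ∅.
  x = 3: f ≡ 0 at y ∈ ∅; g ≡ 0 at y ∈ ∅; common: ∅.
  x = 4: f ≡ 0 at y ∈ {0, 7}; g ≡ 0 at y ∈ {0, 1}; common: {0}.
  x = 5: f ≡ 0 at y ∈ {3, 6}; g ≡ 0 at y ∈ ∅; common: ∅.
  x = 6: f ≡ 0 at y ∈ ∅; g ≡ 0 at y ∈ {0, 3}; common: ∅.
  x = 7: f ≡ 0 at y ∈ ∅; g ≡ 0 at y ∈ {1, 3}; common: ∅.
  x = 8: f ≡ 0 at y ∈ ∅; g ≡ 0 at y ∈ {7, 9}; common: ∅.
  x = 9: f ≡ 0 at y ∈ ∅; g ≡ 0 at y ∈ {7, 10}; common: ∅.
  x = 10: f ≡ 0 at y ∈ {0, 8}; g ≡ 0 at y ∈ ∅; common: ∅.
Collecting: common zeros = {(4, 0)}, so the count is 1.
Comparison with the Bézout bound: 1 ≤ 4 = deg(f)·deg(g), as expected for curves with no common component (the affine F_11-count falls short of the bound because intersections may lie at infinity, over extension fields, or carry multiplicity).


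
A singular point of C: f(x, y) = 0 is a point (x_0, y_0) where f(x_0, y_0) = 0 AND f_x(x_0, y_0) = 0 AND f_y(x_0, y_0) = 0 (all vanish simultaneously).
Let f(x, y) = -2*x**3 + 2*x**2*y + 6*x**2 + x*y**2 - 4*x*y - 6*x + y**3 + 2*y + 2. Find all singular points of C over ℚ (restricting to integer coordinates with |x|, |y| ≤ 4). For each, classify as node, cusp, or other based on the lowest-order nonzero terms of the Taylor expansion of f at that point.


Singular points: {(1, 0)}; classification: cusp.

Compute partial derivatives:
  f_x = -6*x**2 + 4*x*y + 12*x + y**2 - 4*y - 6.
  f_y = 2*x**2 + 2*x*y - 4*x + 3*y**2 + 2.
Scan x_0 ∈ {−4, ..., 4}. For each x_0, f_y(x_0, y) is a polynomial in y; find its integer roots y ∈ {−4, ..., 4}, then test f_x and f at those candidates.
  x = -4: f_y(-4, y) = 3*y**2 - 8*y + 50; no integer root y with |y| ≤ 4.
  x = -3: f_y(-3, y) = 3*y**2 - 6*y + 32; no integer root y with |y| ≤ 4.
  x = -2: f_y(-2, y) = 3*y**2 - 4*y + 18; no integer root y with |y| ≤ 4.
  x = -1: f_y(-1, y) = 3*y**2 - 2*y + 8; no integer root y with |y| ≤ 4.
  x = 0: f_y(0, y) = 3*y**2 + 2; no integer root y with |y| ≤ 4.
  x = 1: f_y(1, y) = 3*y**2 + 2*y; vanishes at y ∈ {0}. (1, 0): f_x = 0, f = 0 — SINGULAR.
  x = 2: f_y(2, y) = 3*y**2 + 4*y + 2; no integer root y with |y| ≤ 4.
  x = 3: f_y(3, y) = 3*y**2 + 6*y + 8; no integer root y with |y| ≤ 4.
  x = 4: f_y(4, y) = 3*y**2 + 8*y + 18; no integer root y with |y| ≤ 4.
Only singular point on the grid: (1, 0).
Classify: substitute x = 1 + u, y = 0 + v and expand: f = -2*u**3 + 2*u**2*v + u*v**2 + v**3 + v**2.
No constant or linear terms (consistent with a singular point). Quadratic part: v**2. Cubic part: -2*u**3 + 2*u**2*v + u*v**2 + v**3.
The quadratic part v**2 is a perfect square, so there is a single (double) tangent line v = 0, i.e. y = 0. Restricting the cubic part to that line (v = 0) leaves -2*u**3 ≠ 0, so f is not divisible by v and the branch is v² ≈ 2*u**3 to lowest order — this is a cusp.
Classification: cusp.


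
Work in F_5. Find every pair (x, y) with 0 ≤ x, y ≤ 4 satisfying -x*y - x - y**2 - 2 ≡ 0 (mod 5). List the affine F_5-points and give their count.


Affine F_5-points: {(1, 1), (1, 3), (3, 0), (3, 2)}; count = 4.

For each of the 25 pairs (x, y) ∈ F_5², evaluate f(x, y) mod 5. Record the zeros.
  x = 0: [0↦3, 1↦2, 2↦4, 3↦4, 4↦2]  zeros at y ∈ ∅
  x = 1: [0↦2, 1↦0, 2↦1, 3↦0, 4↦2]  zeros at y ∈ {1, 3}
  x = 2: [0↦1, 1↦3, 2↦3, 3↦1, 4↦2]  zeros at y ∈ ∅
  x = 3: [0↦0, 1↦1, 2↦0, 3↦2, 4↦2]  zeros at y ∈ {0, 2}
  x = 4: [0↦4, 1↦4, 2↦2, 3↦3, 4↦2]  zeros at y ∈ ∅
Collecting zeros: affine points = {(1, 1), (1, 3), (3, 0), (3, 2)}.
Total count |C(F_5)_aff| = 4.


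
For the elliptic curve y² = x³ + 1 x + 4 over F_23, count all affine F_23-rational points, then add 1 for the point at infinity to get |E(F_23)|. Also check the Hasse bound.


Affine points = {(0, 2), (0, 21), (1, 11), (1, 12), (4, 7), (4, 16), (7, 3), (7, 20), (8, 8), (8, 15), (9, 11), (9, 12), (10, 5), (10, 18), (11, 9), (11, 14), (13, 11), (13, 12), (14, 5), (14, 18), (15, 6), (15, 17), (17, 9), (17, 14), (18, 9), (18, 14), (22, 5), (22, 18)}; affine count = 28; |E(F_23)| = 29.

Discriminant check: Δ ∝ 4a³ + 27b² = 4·1³ + 27·4² = 4·1 + 27·16 ≡ 22 (mod 23). Nonzero ⇒ E is nonsingular.
For each x ∈ F_23, compute rhs = x³ + 1·x + 4 mod 23, then count y ∈ F_23 with y² ≡ rhs.
  x = 0: rhs = 4, matching y values: 2, 21 (2 points).
  x = 1: rhs = 6, matching y values: 11, 12 (2 points).
  x = 2: rhs = 14, matching y values: none (0 points).
  x = 3: rhs = 11, matching y values: none (0 points).
  x = 4: rhs = 3, matching y values: 7, 16 (2 points).
  x = 5: rhs = 19, matching y values: none (0 points).
  x = 6: rhs = 19, matching y values: none (0 points).
  x = 7: rhs = 9, matching y values: 3, 20 (2 points).
  x = 8: rhs = 18, matching y values: 8, 15 (2 points).
  x = 9: rhs = 6, matching y values: 11, 12 (2 points).
  x = 10: rhs = 2, matching y values: 5, 18 (2 points).
  x = 11: rhs = 12, matching y values: 9, 14 (2 points).
  x = 12: rhs = 19, matching y values: none (0 points).
  x = 13: rhs = 6, matching y values: 11, 12 (2 points).
  x = 14: rhs = 2, matching y values: 5, 18 (2 points).
  x = 15: rhs = 13, matching y values: 6, 17 (2 points).
  x = 16: rhs = 22, matching y values: none (0 points).
  x = 17: rhs = 12, matching y values: 9, 14 (2 points).
  x = 18: rhs = 12, matching y values: 9, 14 (2 points).
  x = 19: rhs = 5, matching y values: none (0 points).
  x = 20: rhs = 20, matching y values: none (0 points).
  x = 21: rhs = 17, matching y values: none (0 points).
  x = 22: rhs = 2, matching y values: 5, 18 (2 points).
Total affine count: 28.
Full point count |E(F_23)| = 28 + 1 = 29.
Hasse bound: |29 − (23+1)| = |5| = 5 ≤ 2√23 ≈ 9.5917 ✓.


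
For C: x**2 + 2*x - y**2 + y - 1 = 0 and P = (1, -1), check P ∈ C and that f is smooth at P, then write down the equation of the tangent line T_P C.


Tangent line at P: 4*x + 3*y - 1 = 0.

Step 1: f(1, -1) = 0, so P lies on C.
Step 2: partial derivatives
  f_x(x, y) = 2*x + 2, f_y(x, y) = 1 - 2*y.
  f_x(P) = 4, f_y(P) = 3 (gradient nonzero, so P is smooth).
Step 3: tangent line at P: 4·(x − 1) + 3·(y − -1) = 0.
Expanding: 4*x + 3*y - 1 = 0.


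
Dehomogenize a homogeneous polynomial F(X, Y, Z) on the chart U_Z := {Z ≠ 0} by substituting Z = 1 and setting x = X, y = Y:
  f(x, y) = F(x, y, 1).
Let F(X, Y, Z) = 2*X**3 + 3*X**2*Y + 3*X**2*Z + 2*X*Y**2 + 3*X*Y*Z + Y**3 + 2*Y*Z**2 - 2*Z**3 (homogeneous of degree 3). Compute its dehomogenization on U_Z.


f(x, y) = 2*x**3 + 3*x**2*y + 3*x**2 + 2*x*y**2 + 3*x*y + y**3 + 2*y - 2

On U_Z we set Z = 1. Each monomial c·X^i·Y^j·Z^k in F becomes c·x^i·y^j·1^k = c·x^i·y^j.
Substituting Z = 1: F(X, Y, 1) = 2*x**3 + 3*x**2*y + 3*x**2 + 2*x*y**2 + 3*x*y + y**3 + 2*y - 2.
Note: deg(f) ≤ deg(F) = 3; strict inequality happens when F is divisible by Z (lost terms).


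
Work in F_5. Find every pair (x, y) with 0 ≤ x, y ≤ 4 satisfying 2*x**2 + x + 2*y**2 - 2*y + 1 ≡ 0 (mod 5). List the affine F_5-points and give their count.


Affine F_5-points: {(0, 2), (0, 4), (2, 2), (2, 4)}; count = 4.

For each of the 25 pairs (x, y) ∈ F_5², evaluate f(x, y) mod 5. Record the zeros.
  x = 0: [0↦1, 1↦1, 2↦0, 3↦3, 4↦0]  zeros at y ∈ {2, 4}
  x = 1: [0↦4, 1↦4, 2↦3, 3↦1, 4↦3]  zeros at y ∈ ∅
  x = 2: [0↦1, 1↦1, 2↦0, 3↦3, 4↦0]  zeros at y ∈ {2, 4}
  x = 3: [0↦2, 1↦2, 2↦1, 3↦4, 4↦1]  zeros at y ∈ ∅
  x = 4: [0↦2, 1↦2, 2↦1, 3↦4, 4↦1]  zeros at y ∈ ∅
Collecting zeros: affine points = {(0, 2), (0, 4), (2, 2), (2, 4)}.
Total count |C(F_5)_aff| = 4.


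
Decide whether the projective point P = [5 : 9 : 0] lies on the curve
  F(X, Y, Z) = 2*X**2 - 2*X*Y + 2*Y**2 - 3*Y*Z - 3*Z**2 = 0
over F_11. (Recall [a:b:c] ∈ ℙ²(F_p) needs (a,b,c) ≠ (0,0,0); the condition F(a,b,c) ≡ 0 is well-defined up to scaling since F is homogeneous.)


F(5,9,0) ≡ 1 (mod 11); P is NOT on the curve.

Evaluate F(5, 9, 0) term-by-term (mod 11).
  2*X**2 ↦ 2·25·1·1 = 50
  -2*X*Y ↦ -2·5·9·1 = -90
  2*Y**2 ↦ 2·1·81·1 = 162
  -3*Y*Z ↦ -3·1·9·0 = 0
  -3*Z**2 ↦ -3·1·1·0 = 0
Sum: F(5, 9, 0) = (50) + (-90) + (162) + (0) + (0) = 122.
Reducing mod 11: 122 ≡ 1 (mod 11).
Since F(a, b, c) ≡ 1 ≠ 0 (mod 11), P does NOT lie on the curve.


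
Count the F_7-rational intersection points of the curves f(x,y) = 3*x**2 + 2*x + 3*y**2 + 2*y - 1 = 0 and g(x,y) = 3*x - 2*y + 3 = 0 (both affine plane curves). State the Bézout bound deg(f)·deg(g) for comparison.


Common zeros: {(0, 5), (6, 0)}; count = 2; Bézout bound = 2.

deg(f) = 2, deg(g) = 1, so Bézout bound = 2.
Scan x ∈ F_7. For each x, list the y ∈ F_7 with f(x, y) ≡ 0 and those with g(x, y) ≡ 0 (mod 7); the common zeros in that column are the intersection.
  x = 0: f ≡ 0 at y ∈ {5, 6}; g ≡ 0 at y ∈ {5}; common: {5}.
  x = 1: f ≡ 0 at y ∈ ∅; g ≡ 0 at y ∈ {3}; common: ∅.
  x = 2: f ≡ 0 at y ∈ ∅; g ≡ 0 at y ∈ {1}; common: ∅.
  x = 3: f ≡ 0 at y ∈ ∅; g ≡ 0 at y ∈ {6}; common: ∅.
  x = 4: f ≡ 0 at y ∈ {5, 6}; g ≡ 0 at y ∈ {4}; common: ∅.
  x = 5: f ≡ 0 at y ∈ {0, 4}; g ≡ 0 at y ∈ {2}; common: ∅.
  x = 6: f ≡ 0 at y ∈ {0, 4}; g ≡ 0 at y ∈ {0}; common: {0}.
Collecting: common zeros = {(0, 5), (6, 0)}, so the count is 2.
Comparison with the Bézout bound: 2 ≤ 2 = deg(f)·deg(g), as expected for curves with no common component (the bound is attained).


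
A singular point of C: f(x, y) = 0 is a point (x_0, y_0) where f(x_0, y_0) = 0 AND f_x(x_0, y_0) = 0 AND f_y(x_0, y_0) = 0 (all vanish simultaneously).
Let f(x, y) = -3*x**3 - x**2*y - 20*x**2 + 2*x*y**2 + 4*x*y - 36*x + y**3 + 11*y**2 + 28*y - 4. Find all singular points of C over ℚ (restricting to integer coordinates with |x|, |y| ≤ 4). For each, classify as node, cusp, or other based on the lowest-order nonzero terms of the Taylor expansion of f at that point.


Singular points: {(-2, -2)}; classification: cusp.

Compute partial derivatives:
  f_x = -9*x**2 - 2*x*y - 40*x + 2*y**2 + 4*y - 36.
  f_y = -x**2 + 4*x*y + 4*x + 3*y**2 + 22*y + 28.
Scan x_0 ∈ {−4, ..., 4}. For each x_0, f_y(x_0, y) is a polynomial in y; find its integer roots y ∈ {−4, ..., 4}, then test f_x and f at those candidates.
  x = -4: f_y(-4, y) = 3*y**2 + 6*y - 4; no integer root y with |y| ≤ 4.
  x = -3: f_y(-3, y) = 3*y**2 + 10*y + 7; vanishes at y ∈ {-1}. (-3, -1): f_x = -5 ≠ 0.
  x = -2: f_y(-2, y) = 3*y**2 + 14*y + 16; vanishes at y ∈ {-2}. (-2, -2): f_x = 0, f = 0 — SINGULAR.
  x = -1: f_y(-1, y) = 3*y**2 + 18*y + 23; no integer root y with |y| ≤ 4.
  x = 0: f_y(0, y) = 3*y**2 + 22*y + 28; no integer root y with |y| ≤ 4.
  x = 1: f_y(1, y) = 3*y**2 + 26*y + 31; no integer root y with |y| ≤ 4.
  x = 2: f_y(2, y) = 3*y**2 + 30*y + 32; no integer root y with |y| ≤ 4.
  x = 3: f_y(3, y) = 3*y**2 + 34*y + 31; vanishes at y ∈ {-1}. (3, -1): f_x = -233 ≠ 0.
  x = 4: f_y(4, y) = 3*y**2 + 38*y + 28; no integer root y with |y| ≤ 4.
Only singular point on the grid: (-2, -2).
Classify: substitute x = -2 + u, y = -2 + v and expand: f = -3*u**3 - u**2*v + 2*u*v**2 + v**3 + v**2.
No constant or linear terms (consistent with a singular point). Quadratic part: v**2. Cubic part: -3*u**3 - u**2*v + 2*u*v**2 + v**3.
The quadratic part v**2 is a perfect square, so there is a single (double) tangent line v = 0, i.e. y = -2. Restricting the cubic part to that line (v = 0) leaves -3*u**3 ≠ 0, so f is not divisible by v and the branch is v² ≈ 3*u**3 to lowest order — this is a cusp.
Classification: cusp.


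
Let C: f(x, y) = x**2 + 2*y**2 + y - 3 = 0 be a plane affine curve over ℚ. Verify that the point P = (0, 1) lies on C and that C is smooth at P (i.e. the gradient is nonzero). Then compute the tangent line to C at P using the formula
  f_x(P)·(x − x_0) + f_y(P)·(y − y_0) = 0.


Tangent line at P: 5*y - 5 = 0.

Step 1: f(0, 1) = 0, so P lies on C.
Step 2: partial derivatives
  f_x(x, y) = 2*x, f_y(x, y) = 4*y + 1.
  f_x(P) = 0, f_y(P) = 5 (gradient nonzero, so P is smooth).
Step 3: tangent line at P: 0·(x − 0) + 5·(y − 1) = 0.
Expanding: 5*y - 5 = 0.


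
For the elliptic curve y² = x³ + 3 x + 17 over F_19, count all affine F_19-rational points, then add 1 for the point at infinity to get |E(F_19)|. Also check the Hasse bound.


Affine points = {(0, 6), (0, 13), (4, 6), (4, 13), (5, 9), (5, 10), (6, 2), (6, 17), (7, 1), (7, 18), (13, 7), (13, 12), (15, 6), (15, 13), (16, 0)}; affine count = 15; |E(F_19)| = 16.

Discriminant check: Δ ∝ 4a³ + 27b² = 4·3³ + 27·17² = 4·27 + 27·289 ≡ 7 (mod 19). Nonzero ⇒ E is nonsingular.
For each x ∈ F_19, compute rhs = x³ + 3·x + 17 mod 19, then count y ∈ F_19 with y² ≡ rhs.
  x = 0: rhs = 17, matching y values: 6, 13 (2 points).
  x = 1: rhs = 2, matching y values: none (0 points).
  x = 2: rhs = 12, matching y values: none (0 points).
  x = 3: rhs = 15, matching y values: none (0 points).
  x = 4: rhs = 17, matching y values: 6, 13 (2 points).
  x = 5: rhs = 5, matching y values: 9, 10 (2 points).
  x = 6: rhs = 4, matching y values: 2, 17 (2 points).
  x = 7: rhs = 1, matching y values: 1, 18 (2 points).
  x = 8: rhs = 2, matching y values: none (0 points).
  x = 9: rhs = 13, matching y values: none (0 points).
  x = 10: rhs = 2, matching y values: none (0 points).
  x = 11: rhs = 13, matching y values: none (0 points).
  x = 12: rhs = 14, matching y values: none (0 points).
  x = 13: rhs = 11, matching y values: 7, 12 (2 points).
  x = 14: rhs = 10, matching y values: none (0 points).
  x = 15: rhs = 17, matching y values: 6, 13 (2 points).
  x = 16: rhs = 0, matching y values: 0 (1 points).
  x = 17: rhs = 3, matching y values: none (0 points).
  x = 18: rhs = 13, matching y values: none (0 points).
Total affine count: 15.
Full point count |E(F_19)| = 15 + 1 = 16.
Hasse bound: |16 − (19+1)| = |-4| = 4 ≤ 2√19 ≈ 8.7178 ✓.


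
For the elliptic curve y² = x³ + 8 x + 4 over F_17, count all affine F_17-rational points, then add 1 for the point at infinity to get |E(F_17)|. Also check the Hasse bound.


Affine points = {(0, 2), (0, 15), (1, 8), (1, 9), (3, 2), (3, 15), (4, 7), (4, 10), (5, 4), (5, 13), (6, 8), (6, 9), (8, 6), (8, 11), (10, 8), (10, 9), (12, 3), (12, 14), (14, 2), (14, 15)}; affine count = 20; |E(F_17)| = 21.

Discriminant check: Δ ∝ 4a³ + 27b² = 4·8³ + 27·4² = 4·512 + 27·16 ≡ 15 (mod 17). Nonzero ⇒ E is nonsingular.
For each x ∈ F_17, compute rhs = x³ + 8·x + 4 mod 17, then count y ∈ F_17 with y² ≡ rhs.
  x = 0: rhs = 4, matching y values: 2, 15 (2 points).
  x = 1: rhs = 13, matching y values: 8, 9 (2 points).
  x = 2: rhs = 11, matching y values: none (0 points).
  x = 3: rhs = 4, matching y values: 2, 15 (2 points).
  x = 4: rhs = 15, matching y values: 7, 10 (2 points).
  x = 5: rhs = 16, matching y values: 4, 13 (2 points).
  x = 6: rhs = 13, matching y values: 8, 9 (2 points).
  x = 7: rhs = 12, matching y values: none (0 points).
  x = 8: rhs = 2, matching y values: 6, 11 (2 points).
  x = 9: rhs = 6, matching y values: none (0 points).
  x = 10: rhs = 13, matching y values: 8, 9 (2 points).
  x = 11: rhs = 12, matching y values: none (0 points).
  x = 12: rhs = 9, matching y values: 3, 14 (2 points).
  x = 13: rhs = 10, matching y values: none (0 points).
  x = 14: rhs = 4, matching y values: 2, 15 (2 points).
  x = 15: rhs = 14, matching y values: none (0 points).
  x = 16: rhs = 12, matching y values: none (0 points).
Total affine count: 20.
Full point count |E(F_17)| = 20 + 1 = 21.
Hasse bound: |21 − (17+1)| = |3| = 3 ≤ 2√17 ≈ 8.2462 ✓.


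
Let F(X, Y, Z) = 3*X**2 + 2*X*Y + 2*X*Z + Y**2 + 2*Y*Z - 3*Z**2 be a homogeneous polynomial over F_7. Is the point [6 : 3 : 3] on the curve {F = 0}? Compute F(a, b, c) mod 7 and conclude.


F(6,3,3) ≡ 5 (mod 7); P is NOT on the curve.

Evaluate F(6, 3, 3) term-by-term (mod 7).
  3*X**2 ↦ 3·36·1·1 = 108
  2*X*Y ↦ 2·6·3·1 = 36
  2*X*Z ↦ 2·6·1·3 = 36
  Y**2 ↦ 1·1·9·1 = 9
  2*Y*Z ↦ 2·1·3·3 = 18
  -3*Z**2 ↦ -3·1·1·9 = -27
Sum: F(6, 3, 3) = (108) + (36) + (36) + (9) + (18) + (-27) = 180.
Reducing mod 7: 180 ≡ 5 (mod 7).
Since F(a, b, c) ≡ 5 ≠ 0 (mod 7), P does NOT lie on the curve.


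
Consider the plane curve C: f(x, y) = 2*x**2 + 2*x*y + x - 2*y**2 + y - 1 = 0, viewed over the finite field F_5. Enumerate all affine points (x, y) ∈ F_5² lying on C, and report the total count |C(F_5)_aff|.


Affine F_5-points: {(1, 2), (3, 0), (3, 1), (4, 0), (4, 2)}; count = 5.

For each of the 25 pairs (x, y) ∈ F_5², evaluate f(x, y) mod 5. Record the zeros.
  x = 0: [0↦4, 1↦3, 2↦3, 3↦4, 4↦1]  zeros at y ∈ ∅
  x = 1: [0↦2, 1↦3, 2↦0, 3↦3, 4↦2]  zeros at y ∈ {2}
  x = 2: [0↦4, 1↦2, 2↦1, 3↦1, 4↦2]  zeros at y ∈ ∅
  x = 3: [0↦0, 1↦0, 2↦1, 3↦3, 4↦1]  zeros at y ∈ {0, 1}
  x = 4: [0↦0, 1↦2, 2↦0, 3↦4, 4↦4]  zeros at y ∈ {0, 2}
Collecting zeros: affine points = {(1, 2), (3, 0), (3, 1), (4, 0), (4, 2)}.
Total count |C(F_5)_aff| = 5.


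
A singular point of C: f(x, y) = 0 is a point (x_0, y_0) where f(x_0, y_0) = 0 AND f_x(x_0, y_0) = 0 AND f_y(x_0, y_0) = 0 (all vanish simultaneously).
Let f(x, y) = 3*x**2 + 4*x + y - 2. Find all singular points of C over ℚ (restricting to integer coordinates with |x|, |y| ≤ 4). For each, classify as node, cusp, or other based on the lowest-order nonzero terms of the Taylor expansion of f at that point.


No singular points in the scanned grid; C is smooth there.

Compute partial derivatives:
  f_x = 6*x + 4.
  f_y = 1.
f_y = 1 is a nonzero constant, so f_y never vanishes: no point (x, y) can satisfy f = f_x = f_y = 0. In particular no (x, y) ∈ {−4, ..., 4}² is singular; the curve is smooth.


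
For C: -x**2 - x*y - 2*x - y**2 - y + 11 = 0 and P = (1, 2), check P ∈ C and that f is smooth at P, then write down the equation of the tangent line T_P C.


Tangent line at P: -6*x - 6*y + 18 = 0.

Step 1: f(1, 2) = 0, so P lies on C.
Step 2: partial derivatives
  f_x(x, y) = -2*x - y - 2, f_y(x, y) = -x - 2*y - 1.
  f_x(P) = -6, f_y(P) = -6 (gradient nonzero, so P is smooth).
Step 3: tangent line at P: -6·(x − 1) + -6·(y − 2) = 0.
Expanding: -6*x - 6*y + 18 = 0.


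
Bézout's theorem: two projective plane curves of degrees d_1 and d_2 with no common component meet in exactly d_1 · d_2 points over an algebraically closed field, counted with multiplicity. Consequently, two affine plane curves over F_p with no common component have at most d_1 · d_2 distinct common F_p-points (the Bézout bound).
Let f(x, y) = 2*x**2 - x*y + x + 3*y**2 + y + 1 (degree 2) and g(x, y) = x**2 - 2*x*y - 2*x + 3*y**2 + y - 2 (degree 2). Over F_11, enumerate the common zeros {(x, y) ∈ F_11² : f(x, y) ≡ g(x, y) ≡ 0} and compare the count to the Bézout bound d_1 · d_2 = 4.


Common zeros: ∅; count = 0; Bézout bound = 4.

deg(f) = 2, deg(g) = 2, so Bézout bound = 4.
Scan x ∈ F_11. For each x, list the y ∈ F_11 with f(x, y) ≡ 0 and those with g(x, y) ≡ 0 (mod 11); the common zeros in that column are the intersection.
  x = 0: f ≡ 0 at y ∈ {9}; g ≡ 0 at y ∈ {8, 10}; common: ∅.
  x = 1: f ≡ 0 at y ∈ ∅; g ≡ 0 at y ∈ {6, 9}; common: ∅.
  x = 2: f ≡ 0 at y ∈ {0, 4}; g ≡ 0 at y ∈ {6}; common: ∅.
  x = 3: f ≡ 0 at y ∈ {0, 8}; g ≡ 0 at y ∈ ∅; common: ∅.
  x = 4: f ≡ 0 at y ∈ {3, 9}; g ≡ 0 at y ∈ ∅; common: ∅.
  x = 5: f ≡ 0 at y ∈ {1, 4}; g ≡ 0 at y ∈ ∅; common: ∅.
  x = 6: f ≡ 0 at y ∈ {1, 8}; g ≡ 0 at y ∈ {0}; common: ∅.
  x = 7: f ≡ 0 at y ∈ ∅; g ≡ 0 at y ∈ {0, 8}; common: ∅.
  x = 8: f ≡ 0 at y ∈ {3}; g ≡ 0 at y ∈ {7, 9}; common: ∅.
  x = 9: f ≡ 0 at y ∈ ∅; g ≡ 0 at y ∈ ∅; common: ∅.
  x = 10: f ≡ 0 at y ∈ ∅; g ≡ 0 at y ∈ ∅; common: ∅.
Collecting: common zeros = ∅, so the count is 0.
Comparison with the Bézout bound: 0 ≤ 4 = deg(f)·deg(g), as expected for curves with no common component (the affine F_11-count falls short of the bound because intersections may lie at infinity, over extension fields, or carry multiplicity).


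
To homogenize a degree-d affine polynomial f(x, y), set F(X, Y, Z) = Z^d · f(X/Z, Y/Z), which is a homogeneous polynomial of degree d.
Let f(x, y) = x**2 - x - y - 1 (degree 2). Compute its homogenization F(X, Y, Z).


F(X, Y, Z) = X**2 - X*Z - Y*Z - Z**2

deg(f) = 2.
Substitute x = X/Z, y = Y/Z into f, then multiply by Z^2.
  monomial 1·x^2·y^0 ↦ 1·X^2·Y^0·Z^0.
  monomial -1·x^1·y^0 ↦ -1·X^1·Y^0·Z^1.
  monomial -1·x^0·y^1 ↦ -1·X^0·Y^1·Z^1.
  monomial -1·x^0·y^0 ↦ -1·X^0·Y^0·Z^2.
Collecting: F(X, Y, Z) = X**2 - X*Z - Y*Z - Z**2.


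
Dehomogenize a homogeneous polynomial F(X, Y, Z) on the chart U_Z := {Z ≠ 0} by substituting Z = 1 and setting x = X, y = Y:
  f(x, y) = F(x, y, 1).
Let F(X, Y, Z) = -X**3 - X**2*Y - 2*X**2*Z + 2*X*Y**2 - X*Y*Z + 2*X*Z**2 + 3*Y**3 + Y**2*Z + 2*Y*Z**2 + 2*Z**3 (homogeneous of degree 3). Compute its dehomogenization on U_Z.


f(x, y) = -x**3 - x**2*y - 2*x**2 + 2*x*y**2 - x*y + 2*x + 3*y**3 + y**2 + 2*y + 2

On U_Z we set Z = 1. Each monomial c·X^i·Y^j·Z^k in F becomes c·x^i·y^j·1^k = c·x^i·y^j.
Substituting Z = 1: F(X, Y, 1) = -x**3 - x**2*y - 2*x**2 + 2*x*y**2 - x*y + 2*x + 3*y**3 + y**2 + 2*y + 2.
Note: deg(f) ≤ deg(F) = 3; strict inequality happens when F is divisible by Z (lost terms).


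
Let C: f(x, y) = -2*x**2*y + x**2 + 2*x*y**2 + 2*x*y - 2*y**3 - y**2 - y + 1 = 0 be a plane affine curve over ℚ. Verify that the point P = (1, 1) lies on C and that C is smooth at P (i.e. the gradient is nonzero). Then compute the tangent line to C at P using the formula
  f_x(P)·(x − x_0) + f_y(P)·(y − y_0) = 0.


Tangent line at P: 2*x - 5*y + 3 = 0.

Step 1: f(1, 1) = 0, so P lies on C.
Step 2: partial derivatives
  f_x(x, y) = -4*x*y + 2*x + 2*y**2 + 2*y, f_y(x, y) = -2*x**2 + 4*x*y + 2*x - 6*y**2 - 2*y - 1.
  f_x(P) = 2, f_y(P) = -5 (gradient nonzero, so P is smooth).
Step 3: tangent line at P: 2·(x − 1) + -5·(y − 1) = 0.
Expanding: 2*x - 5*y + 3 = 0.


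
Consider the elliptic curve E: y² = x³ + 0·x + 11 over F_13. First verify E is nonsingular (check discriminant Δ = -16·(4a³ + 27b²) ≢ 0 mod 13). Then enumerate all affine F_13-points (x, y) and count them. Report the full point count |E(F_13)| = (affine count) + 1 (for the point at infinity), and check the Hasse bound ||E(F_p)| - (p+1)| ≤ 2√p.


Affine points = {(1, 5), (1, 8), (3, 5), (3, 8), (4, 6), (4, 7), (7, 4), (7, 9), (8, 4), (8, 9), (9, 5), (9, 8), (10, 6), (10, 7), (11, 4), (11, 9), (12, 6), (12, 7)}; affine count = 18; |E(F_13)| = 19.

Discriminant check: Δ ∝ 4a³ + 27b² = 4·0³ + 27·11² = 4·0 + 27·121 ≡ 4 (mod 13). Nonzero ⇒ E is nonsingular.
For each x ∈ F_13, compute rhs = x³ + 0·x + 11 mod 13, then count y ∈ F_13 with y² ≡ rhs.
  x = 0: rhs = 11, matching y values: none (0 points).
  x = 1: rhs = 12, matching y values: 5, 8 (2 points).
  x = 2: rhs = 6, matching y values: none (0 points).
  x = 3: rhs = 12, matching y values: 5, 8 (2 points).
  x = 4: rhs = 10, matching y values: 6, 7 (2 points).
  x = 5: rhs = 6, matching y values: none (0 points).
  x = 6: rhs = 6, matching y values: none (0 points).
  x = 7: rhs = 3, matching y values: 4, 9 (2 points).
  x = 8: rhs = 3, matching y values: 4, 9 (2 points).
  x = 9: rhs = 12, matching y values: 5, 8 (2 points).
  x = 10: rhs = 10, matching y values: 6, 7 (2 points).
  x = 11: rhs = 3, matching y values: 4, 9 (2 points).
  x = 12: rhs = 10, matching y values: 6, 7 (2 points).
Total affine count: 18.
Full point count |E(F_13)| = 18 + 1 = 19.
Hasse bound: |19 − (13+1)| = |5| = 5 ≤ 2√13 ≈ 7.2111 ✓.


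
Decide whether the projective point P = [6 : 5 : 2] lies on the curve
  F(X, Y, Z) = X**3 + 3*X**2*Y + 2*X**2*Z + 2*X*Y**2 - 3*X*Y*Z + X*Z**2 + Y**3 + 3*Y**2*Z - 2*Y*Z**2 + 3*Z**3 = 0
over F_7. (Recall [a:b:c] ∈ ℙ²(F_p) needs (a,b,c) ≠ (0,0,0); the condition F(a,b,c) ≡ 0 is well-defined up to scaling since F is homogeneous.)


F(6,5,2) ≡ 1 (mod 7); P is NOT on the curve.

Evaluate F(6, 5, 2) term-by-term (mod 7).
  X**3 ↦ 1·216·1·1 = 216
  3*X**2*Y ↦ 3·36·5·1 = 540
  2*X**2*Z ↦ 2·36·1·2 = 144
  2*X*Y**2 ↦ 2·6·25·1 = 300
  -3*X*Y*Z ↦ -3·6·5·2 = -180
  X*Z**2 ↦ 1·6·1·4 = 24
  Y**3 ↦ 1·1·125·1 = 125
  3*Y**2*Z ↦ 3·1·25·2 = 150
  -2*Y*Z**2 ↦ -2·1·5·4 = -40
  3*Z**3 ↦ 3·1·1·8 = 24
Sum: F(6, 5, 2) = (216) + (540) + (144) + (300) + (-180) + (24) + (125) + (150) + (-40) + (24) = 1303.
Reducing mod 7: 1303 ≡ 1 (mod 7).
Since F(a, b, c) ≡ 1 ≠ 0 (mod 7), P does NOT lie on the curve.


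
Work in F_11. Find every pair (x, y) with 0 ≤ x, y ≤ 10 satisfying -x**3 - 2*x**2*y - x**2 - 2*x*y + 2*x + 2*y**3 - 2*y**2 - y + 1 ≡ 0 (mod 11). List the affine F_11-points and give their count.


Affine F_11-points: {(0, 1), (1, 3), (1, 4), (1, 5), (2, 6), (3, 4), (5, 2), (5, 3), (5, 7), (7, 8), (8, 1), (8, 10), (9, 3), (9, 4), (9, 5)}; count = 15.

For each of the 121 pairs (x, y) ∈ F_11², evaluate f(x, y) mod 11. Record the zeros.
  x = 0: [0↦1, 1↦0, 2↦7, 3↦1, 4↦5, 5↦9, 6↦3, 7↦10, 8↦9, 9↦1, 10↦9]  zeros at y ∈ {1}
  x = 1: [0↦1, 1↦7, 2↦10, 3↦0, 4↦0, 5↦0, 6↦1, 7↦4, 8↦10, 9↦9, 10↦2]  zeros at y ∈ {3, 4, 5}
  x = 2: [0↦4, 1↦2, 2↦8, 3↦1, 4↦4, 5↦7, 6↦0, 7↦6, 8↦4, 9↦6, 10↦2]  zeros at y ∈ {6}
  x = 3: [0↦4, 1↦1, 2↦6, 3↦9, 4↦0, 5↦2, 6↦5, 7↦10, 8↦7, 9↦8, 10↦3]  zeros at y ∈ {4}
  x = 4: [0↦6, 1↦9, 2↦9, 3↦7, 4↦4, 5↦1, 6↦10, 7↦10, 8↦2, 9↦9, 10↦10]  zeros at y ∈ ∅
  x = 5: [0↦4, 1↦9, 2↦0, 3↦0, 4↦10, 5↦9, 6↦9, 7↦0, 8↦5, 9↦3, 10↦6]  zeros at y ∈ {2, 3, 7}
  x = 6: [0↦3, 1↦6, 2↦6, 3↦4, 4↦1, 5↦9, 6↦7, 7↦7, 8↦10, 9↦6, 10↦7]  zeros at y ∈ ∅
  x = 7: [0↦8, 1↦5, 2↦10, 3↦2, 4↦4, 5↦6, 6↦9, 7↦3, 8↦0, 9↦1, 10↦7]  zeros at y ∈ {8}
  x = 8: [0↦2, 1↦0, 2↦6, 3↦10, 4↦2, 5↦5, 6↦9, 7↦4, 8↦2, 9↦4, 10↦0]  zeros at y ∈ {1, 10}
  x = 9: [0↦1, 1↦7, 2↦10, 3↦0, 4↦0, 5↦0, 6↦1, 7↦4, 8↦10, 9↦9, 10↦2]  zeros at y ∈ {3, 4, 5}
  x = 10: [0↦10, 1↦9, 2↦5, 3↦10, 4↦3, 5↦7, 6↦1, 7↦8, 8↦7, 9↦10, 10↦7]  zeros at y ∈ ∅
Collecting zeros: affine points = {(0, 1), (1, 3), (1, 4), (1, 5), (2, 6), (3, 4), (5, 2), (5, 3), (5, 7), (7, 8), (8, 1), (8, 10), (9, 3), (9, 4), (9, 5)}.
Total count |C(F_11)_aff| = 15.


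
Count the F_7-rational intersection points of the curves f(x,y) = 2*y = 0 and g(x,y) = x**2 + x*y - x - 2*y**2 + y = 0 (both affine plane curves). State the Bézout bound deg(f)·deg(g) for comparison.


Common zeros: {(0, 0), (1, 0)}; count = 2; Bézout bound = 2.

deg(f) = 1, deg(g) = 2, so Bézout bound = 2.
Scan x ∈ F_7. For each x, list the y ∈ F_7 with f(x, y) ≡ 0 and those with g(x, y) ≡ 0 (mod 7); the common zeros in that column are the intersection.
  x = 0: f ≡ 0 at y ∈ {0}; g ≡ 0 at y ∈ {0, 4}; common: {0}.
  x = 1: f ≡ 0 at y ∈ {0}; g ≡ 0 at y ∈ {0, 1}; common: {0}.
  x = 2: f ≡ 0 at y ∈ {0}; g ≡ 0 at y ∈ {2, 3}; common: ∅.
  x = 3: f ≡ 0 at y ∈ {0}; g ≡ 0 at y ∈ {3, 6}; common: ∅.
  x = 4: f ≡ 0 at y ∈ {0}; g ≡ 0 at y ∈ {2, 4}; common: ∅.
  x = 5: f ≡ 0 at y ∈ {0}; g ≡ 0 at y ∈ {5}; common: ∅.
  x = 6: f ≡ 0 at y ∈ {0}; g ≡ 0 at y ∈ {1, 6}; common: ∅.
Collecting: common zeros = {(0, 0), (1, 0)}, so the count is 2.
Comparison with the Bézout bound: 2 ≤ 2 = deg(f)·deg(g), as expected for curves with no common component (the bound is attained).


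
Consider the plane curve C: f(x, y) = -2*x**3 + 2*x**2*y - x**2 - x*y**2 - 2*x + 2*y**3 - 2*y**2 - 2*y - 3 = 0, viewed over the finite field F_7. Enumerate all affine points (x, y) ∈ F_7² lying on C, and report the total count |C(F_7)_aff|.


Affine F_7-points: {(3, 5), (5, 1), (6, 0), (6, 4)}; count = 4.

For each of the 49 pairs (x, y) ∈ F_7², evaluate f(x, y) mod 7. Record the zeros.
  x = 0: [0↦4, 1↦2, 2↦1, 3↦6, 4↦1, 5↦5, 6↦2]  zeros at y ∈ ∅
  x = 1: [0↦6, 1↦5, 2↦3, 3↦5, 4↦2, 5↦6, 6↦1]  zeros at y ∈ ∅
  x = 2: [0↦1, 1↦5, 2↦6, 3↦2, 4↦5, 5↦6, 6↦3]  zeros at y ∈ ∅
  x = 3: [0↦5, 1↦4, 2↦5, 3↦6, 4↦5, 5↦0, 6↦3]  zeros at y ∈ {5}
  x = 4: [0↦6, 1↦4, 2↦2, 3↦5, 4↦4, 5↦4, 6↦3]  zeros at y ∈ ∅
  x = 5: [0↦6, 1↦0, 2↦6, 3↦1, 4↦4, 5↦6, 6↦5]  zeros at y ∈ {1}
  x = 6: [0↦0, 1↦1, 2↦5, 3↦3, 4↦0, 5↦1, 6↦4]  zeros at y ∈ {0, 4}
Collecting zeros: affine points = {(3, 5), (5, 1), (6, 0), (6, 4)}.
Total count |C(F_7)_aff| = 4.


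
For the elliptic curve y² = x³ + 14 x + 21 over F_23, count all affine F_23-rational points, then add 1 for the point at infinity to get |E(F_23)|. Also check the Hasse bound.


Affine points = {(1, 6), (1, 17), (4, 7), (4, 16), (5, 3), (5, 20), (7, 5), (7, 18), (8, 1), (8, 22), (9, 5), (9, 18), (12, 10), (12, 13), (13, 10), (13, 13), (15, 8), (15, 15), (19, 4), (19, 19), (21, 10), (21, 13), (22, 11), (22, 12)}; affine count = 24; |E(F_23)| = 25.

Discriminant check: Δ ∝ 4a³ + 27b² = 4·14³ + 27·21² = 4·2744 + 27·441 ≡ 21 (mod 23). Nonzero ⇒ E is nonsingular.
For each x ∈ F_23, compute rhs = x³ + 14·x + 21 mod 23, then count y ∈ F_23 with y² ≡ rhs.
  x = 0: rhs = 21, matching y values: none (0 points).
  x = 1: rhs = 13, matching y values: 6, 17 (2 points).
  x = 2: rhs = 11, matching y values: none (0 points).
  x = 3: rhs = 21, matching y values: none (0 points).
  x = 4: rhs = 3, matching y values: 7, 16 (2 points).
  x = 5: rhs = 9, matching y values: 3, 20 (2 points).
  x = 6: rhs = 22, matching y values: none (0 points).
  x = 7: rhs = 2, matching y values: 5, 18 (2 points).
  x = 8: rhs = 1, matching y values: 1, 22 (2 points).
  x = 9: rhs = 2, matching y values: 5, 18 (2 points).
  x = 10: rhs = 11, matching y values: none (0 points).
  x = 11: rhs = 11, matching y values: none (0 points).
  x = 12: rhs = 8, matching y values: 10, 13 (2 points).
  x = 13: rhs = 8, matching y values: 10, 13 (2 points).
  x = 14: rhs = 17, matching y values: none (0 points).
  x = 15: rhs = 18, matching y values: 8, 15 (2 points).
  x = 16: rhs = 17, matching y values: none (0 points).
  x = 17: rhs = 20, matching y values: none (0 points).
  x = 18: rhs = 10, matching y values: none (0 points).
  x = 19: rhs = 16, matching y values: 4, 19 (2 points).
  x = 20: rhs = 21, matching y values: none (0 points).
  x = 21: rhs = 8, matching y values: 10, 13 (2 points).
  x = 22: rhs = 6, matching y values: 11, 12 (2 points).
Total affine count: 24.
Full point count |E(F_23)| = 24 + 1 = 25.
Hasse bound: |25 − (23+1)| = |1| = 1 ≤ 2√23 ≈ 9.5917 ✓.


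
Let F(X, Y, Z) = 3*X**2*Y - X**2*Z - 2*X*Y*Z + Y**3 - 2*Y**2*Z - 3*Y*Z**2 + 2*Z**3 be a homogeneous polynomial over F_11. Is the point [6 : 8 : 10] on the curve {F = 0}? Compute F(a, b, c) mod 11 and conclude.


F(6,8,10) ≡ 4 (mod 11); P is NOT on the curve.

Evaluate F(6, 8, 10) term-by-term (mod 11).
  3*X**2*Y ↦ 3·36·8·1 = 864
  -X**2*Z ↦ -1·36·1·10 = -360
  -2*X*Y*Z ↦ -2·6·8·10 = -960
  Y**3 ↦ 1·1·512·1 = 512
  -2*Y**2*Z ↦ -2·1·64·10 = -1280
  -3*Y*Z**2 ↦ -3·1·8·100 = -2400
  2*Z**3 ↦ 2·1·1·1000 = 2000
Sum: F(6, 8, 10) = (864) + (-360) + (-960) + (512) + (-1280) + (-2400) + (2000) = -1624.
Reducing mod 11: -1624 ≡ 4 (mod 11).
Since F(a, b, c) ≡ 4 ≠ 0 (mod 11), P does NOT lie on the curve.


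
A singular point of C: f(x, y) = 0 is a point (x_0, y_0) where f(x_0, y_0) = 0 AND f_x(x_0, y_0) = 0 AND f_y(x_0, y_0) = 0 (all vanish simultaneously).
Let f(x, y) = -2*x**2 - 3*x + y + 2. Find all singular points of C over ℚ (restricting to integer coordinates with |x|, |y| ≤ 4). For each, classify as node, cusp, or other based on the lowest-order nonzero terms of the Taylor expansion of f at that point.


No singular points in the scanned grid; C is smooth there.

Compute partial derivatives:
  f_x = -4*x - 3.
  f_y = 1.
f_y = 1 is a nonzero constant, so f_y never vanishes: no point (x, y) can satisfy f = f_x = f_y = 0. In particular no (x, y) ∈ {−4, ..., 4}² is singular; the curve is smooth.


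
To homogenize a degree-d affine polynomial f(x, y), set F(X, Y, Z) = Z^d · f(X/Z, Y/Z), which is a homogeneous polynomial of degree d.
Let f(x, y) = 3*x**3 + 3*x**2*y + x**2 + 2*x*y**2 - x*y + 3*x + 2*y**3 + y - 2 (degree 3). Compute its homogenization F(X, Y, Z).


F(X, Y, Z) = 3*X**3 + 3*X**2*Y + X**2*Z + 2*X*Y**2 - X*Y*Z + 3*X*Z**2 + 2*Y**3 + Y*Z**2 - 2*Z**3

deg(f) = 3.
Substitute x = X/Z, y = Y/Z into f, then multiply by Z^3.
  monomial 3·x^3·y^0 ↦ 3·X^3·Y^0·Z^0.
  monomial 3·x^2·y^1 ↦ 3·X^2·Y^1·Z^0.
  monomial 1·x^2·y^0 ↦ 1·X^2·Y^0·Z^1.
  monomial 2·x^1·y^2 ↦ 2·X^1·Y^2·Z^0.
  monomial -1·x^1·y^1 ↦ -1·X^1·Y^1·Z^1.
  monomial 3·x^1·y^0 ↦ 3·X^1·Y^0·Z^2.
  monomial 2·x^0·y^3 ↦ 2·X^0·Y^3·Z^0.
  monomial 1·x^0·y^1 ↦ 1·X^0·Y^1·Z^2.
  monomial -2·x^0·y^0 ↦ -2·X^0·Y^0·Z^3.
Collecting: F(X, Y, Z) = 3*X**3 + 3*X**2*Y + X**2*Z + 2*X*Y**2 - X*Y*Z + 3*X*Z**2 + 2*Y**3 + Y*Z**2 - 2*Z**3.
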